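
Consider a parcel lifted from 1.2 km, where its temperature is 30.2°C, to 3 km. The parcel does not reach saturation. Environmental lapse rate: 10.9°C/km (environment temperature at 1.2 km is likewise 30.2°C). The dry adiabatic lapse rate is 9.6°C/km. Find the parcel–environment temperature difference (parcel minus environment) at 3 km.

+2.34°C (parcel warmer than environment)

Parcel:
  From 1200 m to 3000 m (dry): cools by 9.6 × 1.8 = 17.28°C, giving 12.92°C.
Environment:
  From 1200 m to 3000 m (environment): cools by 10.9 × 1.8 = 19.62°C, giving 10.58°C.
T_parcel − T_env = 12.92 − 10.58 = +2.34°C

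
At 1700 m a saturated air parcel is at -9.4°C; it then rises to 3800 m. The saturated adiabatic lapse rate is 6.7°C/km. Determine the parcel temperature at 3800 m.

Saturated adiabatic to 3800 m: -6.7 × 2.1 km = -14.07°C, so T = -23.47°C.

-23.47°C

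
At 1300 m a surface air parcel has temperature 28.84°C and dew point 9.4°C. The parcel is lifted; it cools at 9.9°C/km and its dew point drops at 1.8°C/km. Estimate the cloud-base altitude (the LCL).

T and T_d converge at 9.9 − 1.8 = 8.1°C per km
Height above start = (28.84 − 9.4) / 8.1 = 2.4 km
LCL altitude = 1300 m + 2400 m = 3700 m

3700 m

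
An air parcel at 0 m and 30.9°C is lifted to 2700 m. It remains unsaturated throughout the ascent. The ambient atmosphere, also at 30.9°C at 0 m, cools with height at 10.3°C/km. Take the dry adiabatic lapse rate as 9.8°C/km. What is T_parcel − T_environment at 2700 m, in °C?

+1.35°C (parcel warmer than environment)

Parcel:
  0 → 2700 m (dry, 9.8°C/km): ΔT = -9.8 × 2.7 = -26.46°C → T = 4.44°C
Environment:
  0 → 2700 m (environment, 10.3°C/km): ΔT = -10.3 × 2.7 = -27.81°C → T = 3.09°C
T_parcel − T_env = 4.44 − 3.09 = +1.35°C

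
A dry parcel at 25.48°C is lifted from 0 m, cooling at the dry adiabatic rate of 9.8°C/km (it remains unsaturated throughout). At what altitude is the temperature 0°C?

2600 m

Height above start = (25.48 − 0) / 9.8 = 2.6 km
Altitude = 0 m + 2600 m = 2600 m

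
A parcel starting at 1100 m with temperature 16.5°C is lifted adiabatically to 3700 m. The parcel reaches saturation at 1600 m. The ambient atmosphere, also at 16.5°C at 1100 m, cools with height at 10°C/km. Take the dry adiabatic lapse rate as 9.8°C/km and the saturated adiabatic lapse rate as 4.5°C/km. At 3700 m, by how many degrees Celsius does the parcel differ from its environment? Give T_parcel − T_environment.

Parcel:
  1100–1600 m, dry: Δz = 0.5 km ⇒ ΔT = -4.9°C; T = 11.6°C
  1600–3700 m, saturated: Δz = 2.1 km ⇒ ΔT = -9.45°C; T = 2.15°C
Environment:
  1100–3700 m, environment: Δz = 2.6 km ⇒ ΔT = -26°C; T = -9.5°C
T_parcel − T_env = 2.15 − (-9.5) = +11.65°C

+11.65°C (parcel warmer than environment)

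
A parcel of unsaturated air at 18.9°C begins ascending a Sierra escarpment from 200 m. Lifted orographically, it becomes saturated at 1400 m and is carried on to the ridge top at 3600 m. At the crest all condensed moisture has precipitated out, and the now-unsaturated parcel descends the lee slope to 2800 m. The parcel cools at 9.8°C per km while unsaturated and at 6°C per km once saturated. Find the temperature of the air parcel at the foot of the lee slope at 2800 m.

200–1400 m, dry: Δz = 1.2 km ⇒ ΔT = -11.76°C; T = 7.14°C
1400–3600 m, saturated: Δz = 2.2 km ⇒ ΔT = -13.2°C; T = -6.06°C
3600–2800 m, dry descent: Δz = 0.8 km ⇒ ΔT = +7.84°C; T = 1.78°C

1.78°C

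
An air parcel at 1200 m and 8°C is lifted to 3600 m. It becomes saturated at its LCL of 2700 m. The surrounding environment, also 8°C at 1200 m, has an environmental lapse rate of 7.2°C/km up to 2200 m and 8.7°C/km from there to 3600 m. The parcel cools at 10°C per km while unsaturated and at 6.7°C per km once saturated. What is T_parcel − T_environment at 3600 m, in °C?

-1.65°C (parcel cooler than environment)

Parcel:
  From 1200 m to 2700 m (dry): cools by 10 × 1.5 = 15°C, giving -7°C.
  From 2700 m to 3600 m (saturated): cools by 6.7 × 0.9 = 6.03°C, giving -13.03°C.
Environment:
  From 1200 m to 2200 m (environment, lower layer): cools by 7.2 × 1 = 7.2°C, giving 0.8°C.
  From 2200 m to 3600 m (environment, upper layer): cools by 8.7 × 1.4 = 12.18°C, giving -11.38°C.
T_parcel − T_env = -13.03 − (-11.38) = -1.65°C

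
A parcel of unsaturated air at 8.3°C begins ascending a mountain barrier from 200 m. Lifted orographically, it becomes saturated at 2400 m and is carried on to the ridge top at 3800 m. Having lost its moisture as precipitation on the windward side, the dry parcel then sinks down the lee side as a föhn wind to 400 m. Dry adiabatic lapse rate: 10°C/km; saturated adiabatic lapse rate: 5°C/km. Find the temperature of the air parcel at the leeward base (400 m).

13.3°C

200 → 2400 m (dry, 10°C/km): ΔT = -10 × 2.2 = -22°C → T = -13.7°C
2400 → 3800 m (saturated, 5°C/km): ΔT = -5 × 1.4 = -7°C → T = -20.7°C
3800 → 400 m (dry descent, 10°C/km): ΔT = +10 × 3.4 = +34°C → T = 13.3°C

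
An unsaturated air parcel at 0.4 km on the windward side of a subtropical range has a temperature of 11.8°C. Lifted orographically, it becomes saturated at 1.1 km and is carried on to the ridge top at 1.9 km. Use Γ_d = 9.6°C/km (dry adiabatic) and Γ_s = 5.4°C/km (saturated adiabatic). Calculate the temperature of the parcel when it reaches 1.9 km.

400–1100 m, dry: Δz = 0.7 km ⇒ ΔT = -6.72°C; T = 5.08°C
1100–1900 m, saturated: Δz = 0.8 km ⇒ ΔT = -4.32°C; T = 0.76°C

0.76°C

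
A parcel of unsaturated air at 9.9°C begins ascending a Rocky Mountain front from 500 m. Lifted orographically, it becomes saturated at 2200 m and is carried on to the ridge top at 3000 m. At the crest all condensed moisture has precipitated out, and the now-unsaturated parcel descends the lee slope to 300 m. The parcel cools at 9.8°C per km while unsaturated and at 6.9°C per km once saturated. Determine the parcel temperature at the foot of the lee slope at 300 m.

14.18°C

Dry to 2200 m: -9.8 × 1.7 km = -16.66°C, so T = -6.76°C.
Saturated to 3000 m: -6.9 × 0.8 km = -5.52°C, so T = -12.28°C.
Dry descent to 300 m: +9.8 × 2.7 km = +26.46°C, so T = 14.18°C.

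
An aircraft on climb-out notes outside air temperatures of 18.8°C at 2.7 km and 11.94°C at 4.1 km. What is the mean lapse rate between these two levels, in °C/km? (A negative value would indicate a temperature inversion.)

Γ = −ΔT/Δz = (18.8 − 11.94) / (4100 − 2700) m
  = 6.86°C / 1.4 km = 4.9°C/km

4.9°C/km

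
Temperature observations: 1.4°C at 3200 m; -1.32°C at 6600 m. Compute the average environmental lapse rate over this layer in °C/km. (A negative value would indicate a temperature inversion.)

Γ = −ΔT/Δz = (1.4 − (-1.32)) / (6600 − 3200) m
  = 2.72°C / 3.4 km = 0.8°C/km

0.8°C/km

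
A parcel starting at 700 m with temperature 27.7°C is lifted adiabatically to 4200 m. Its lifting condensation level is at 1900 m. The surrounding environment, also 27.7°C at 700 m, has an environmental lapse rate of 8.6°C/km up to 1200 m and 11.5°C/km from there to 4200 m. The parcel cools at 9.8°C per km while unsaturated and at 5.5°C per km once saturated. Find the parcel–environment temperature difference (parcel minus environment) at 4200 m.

Parcel:
  From 700 m to 1900 m (dry): cools by 9.8 × 1.2 = 11.76°C, giving 15.94°C.
  From 1900 m to 4200 m (saturated): cools by 5.5 × 2.3 = 12.65°C, giving 3.29°C.
Environment:
  From 700 m to 1200 m (environment, lower layer): cools by 8.6 × 0.5 = 4.3°C, giving 23.4°C.
  From 1200 m to 4200 m (environment, upper layer): cools by 11.5 × 3 = 34.5°C, giving -11.1°C.
T_parcel − T_env = 3.29 − (-11.1) = +14.39°C

+14.39°C (parcel warmer than environment)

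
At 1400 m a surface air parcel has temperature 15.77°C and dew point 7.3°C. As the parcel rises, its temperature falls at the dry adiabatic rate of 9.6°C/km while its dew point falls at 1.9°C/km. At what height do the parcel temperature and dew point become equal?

2500 m

T and T_d converge at 9.6 − 1.9 = 7.7°C per km
Height above start = (15.77 − 7.3) / 7.7 = 1.1 km
LCL altitude = 1400 m + 1100 m = 2500 m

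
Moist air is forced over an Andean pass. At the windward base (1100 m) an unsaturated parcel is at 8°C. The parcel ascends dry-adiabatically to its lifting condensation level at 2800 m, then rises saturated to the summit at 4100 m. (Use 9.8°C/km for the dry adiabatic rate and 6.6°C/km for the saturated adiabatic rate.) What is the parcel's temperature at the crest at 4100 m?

From 1100 m to 2800 m (dry): cools by 9.8 × 1.7 = 16.66°C, giving -8.66°C.
From 2800 m to 4100 m (saturated): cools by 6.6 × 1.3 = 8.58°C, giving -17.24°C.

-17.24°C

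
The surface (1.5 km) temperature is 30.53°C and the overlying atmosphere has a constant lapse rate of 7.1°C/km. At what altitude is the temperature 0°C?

Height above start = (30.53 − 0) / 7.1 = 4.3 km
Altitude = 1500 m + 4300 m = 5800 m

5.8 km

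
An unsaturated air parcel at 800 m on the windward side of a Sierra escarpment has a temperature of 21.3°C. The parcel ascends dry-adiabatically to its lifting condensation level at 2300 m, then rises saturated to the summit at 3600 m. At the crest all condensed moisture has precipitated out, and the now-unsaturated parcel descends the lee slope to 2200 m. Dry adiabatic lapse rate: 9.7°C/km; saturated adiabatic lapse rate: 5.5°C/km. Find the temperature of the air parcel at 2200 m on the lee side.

13.18°C

800–2300 m, dry: Δz = 1.5 km ⇒ ΔT = -14.55°C; T = 6.75°C
2300–3600 m, saturated: Δz = 1.3 km ⇒ ΔT = -7.15°C; T = -0.4°C
3600–2200 m, dry descent: Δz = 1.4 km ⇒ ΔT = +13.58°C; T = 13.18°C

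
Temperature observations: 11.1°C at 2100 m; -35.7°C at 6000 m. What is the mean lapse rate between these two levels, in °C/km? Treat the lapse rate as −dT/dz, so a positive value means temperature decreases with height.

12°C/km

Γ = −ΔT/Δz = (11.1 − (-35.7)) / (6000 − 2100) m
  = 46.8°C / 3.9 km = 12°C/km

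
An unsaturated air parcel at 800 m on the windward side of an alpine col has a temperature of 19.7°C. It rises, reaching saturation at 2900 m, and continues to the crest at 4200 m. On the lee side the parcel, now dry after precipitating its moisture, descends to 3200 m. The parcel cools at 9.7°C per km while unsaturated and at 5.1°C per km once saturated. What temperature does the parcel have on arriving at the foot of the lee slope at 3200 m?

2.4°C

800 → 2900 m (dry, 9.7°C/km): ΔT = -9.7 × 2.1 = -20.37°C → T = -0.67°C
2900 → 4200 m (saturated, 5.1°C/km): ΔT = -5.1 × 1.3 = -6.63°C → T = -7.3°C
4200 → 3200 m (dry descent, 9.7°C/km): ΔT = +9.7 × 1 = +9.7°C → T = 2.4°C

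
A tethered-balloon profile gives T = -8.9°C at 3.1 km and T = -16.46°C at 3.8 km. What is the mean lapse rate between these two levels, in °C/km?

10.8°C/km

Γ = −ΔT/Δz = (-8.9 − (-16.46)) / (3800 − 3100) m
  = 7.56°C / 0.7 km = 10.8°C/km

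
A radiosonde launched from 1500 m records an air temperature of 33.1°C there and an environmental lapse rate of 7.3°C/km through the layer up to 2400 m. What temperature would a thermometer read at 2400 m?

1500–2400 m, environmental: Δz = 0.9 km ⇒ ΔT = -6.57°C; T = 26.53°C

26.53°C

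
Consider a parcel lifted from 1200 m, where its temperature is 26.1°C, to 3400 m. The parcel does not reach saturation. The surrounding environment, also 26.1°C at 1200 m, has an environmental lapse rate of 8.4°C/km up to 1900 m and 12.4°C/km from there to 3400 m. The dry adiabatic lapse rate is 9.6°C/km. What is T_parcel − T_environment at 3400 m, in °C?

+3.36°C (parcel warmer than environment)

Parcel:
  1200–3400 m, dry: Δz = 2.2 km ⇒ ΔT = -21.12°C; T = 4.98°C
Environment:
  1200–1900 m, environment, lower layer: Δz = 0.7 km ⇒ ΔT = -5.88°C; T = 20.22°C
  1900–3400 m, environment, upper layer: Δz = 1.5 km ⇒ ΔT = -18.6°C; T = 1.62°C
T_parcel − T_env = 4.98 − 1.62 = +3.36°C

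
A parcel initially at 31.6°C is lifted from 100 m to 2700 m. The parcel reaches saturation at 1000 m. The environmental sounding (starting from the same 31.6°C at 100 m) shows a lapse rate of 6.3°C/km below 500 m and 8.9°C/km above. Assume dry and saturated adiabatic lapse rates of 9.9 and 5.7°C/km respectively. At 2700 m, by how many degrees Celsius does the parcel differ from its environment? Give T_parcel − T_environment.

Parcel:
  100–1000 m, dry: Δz = 0.9 km ⇒ ΔT = -8.91°C; T = 22.69°C
  1000–2700 m, saturated: Δz = 1.7 km ⇒ ΔT = -9.69°C; T = 13°C
Environment:
  100–500 m, environment, lower layer: Δz = 0.4 km ⇒ ΔT = -2.52°C; T = 29.08°C
  500–2700 m, environment, upper layer: Δz = 2.2 km ⇒ ΔT = -19.58°C; T = 9.5°C
T_parcel − T_env = 13 − 9.5 = +3.5°C

+3.5°C (parcel warmer than environment)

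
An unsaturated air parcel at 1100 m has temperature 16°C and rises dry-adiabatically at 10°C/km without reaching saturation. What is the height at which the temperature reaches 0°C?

2700 m

Height above start = (16 − 0) / 10 = 1.6 km
Altitude = 1100 m + 1600 m = 2700 m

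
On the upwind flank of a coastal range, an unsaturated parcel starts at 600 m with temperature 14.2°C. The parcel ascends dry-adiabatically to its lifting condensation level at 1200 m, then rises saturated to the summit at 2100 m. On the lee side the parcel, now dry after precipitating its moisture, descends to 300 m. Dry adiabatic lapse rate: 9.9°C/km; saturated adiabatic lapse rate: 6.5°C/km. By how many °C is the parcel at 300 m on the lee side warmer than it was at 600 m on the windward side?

600 → 1200 m (dry, 9.9°C/km): ΔT = -9.9 × 0.6 = -5.94°C → T = 8.26°C
1200 → 2100 m (saturated, 6.5°C/km): ΔT = -6.5 × 0.9 = -5.85°C → T = 2.41°C
2100 → 300 m (dry descent, 9.9°C/km): ΔT = +9.9 × 1.8 = +17.82°C → T = 20.23°C
Net change vs windward start: 20.23 − 14.2 = +6.03°C

+6.03°C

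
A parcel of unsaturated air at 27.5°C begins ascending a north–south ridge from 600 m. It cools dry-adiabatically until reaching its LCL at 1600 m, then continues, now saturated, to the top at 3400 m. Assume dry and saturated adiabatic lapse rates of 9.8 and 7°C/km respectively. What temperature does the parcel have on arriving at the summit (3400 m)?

600–1600 m, dry: Δz = 1 km ⇒ ΔT = -9.8°C; T = 17.7°C
1600–3400 m, saturated: Δz = 1.8 km ⇒ ΔT = -12.6°C; T = 5.1°C

5.1°C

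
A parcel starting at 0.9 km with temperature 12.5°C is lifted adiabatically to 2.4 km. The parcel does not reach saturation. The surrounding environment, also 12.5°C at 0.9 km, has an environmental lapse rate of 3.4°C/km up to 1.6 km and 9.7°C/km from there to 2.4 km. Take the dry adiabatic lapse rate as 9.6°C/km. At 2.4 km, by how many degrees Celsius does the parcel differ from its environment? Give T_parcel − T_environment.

-4.26°C (parcel cooler than environment)

Parcel:
  900–2400 m, dry: Δz = 1.5 km ⇒ ΔT = -14.4°C; T = -1.9°C
Environment:
  900–1600 m, environment, lower layer: Δz = 0.7 km ⇒ ΔT = -2.38°C; T = 10.12°C
  1600–2400 m, environment, upper layer: Δz = 0.8 km ⇒ ΔT = -7.76°C; T = 2.36°C
T_parcel − T_env = -1.9 − 2.36 = -4.26°C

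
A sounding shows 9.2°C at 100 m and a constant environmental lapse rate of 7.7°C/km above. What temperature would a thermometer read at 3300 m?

100 → 3300 m (environmental, 7.7°C/km): ΔT = -7.7 × 3.2 = -24.64°C → T = -15.44°C

-15.44°C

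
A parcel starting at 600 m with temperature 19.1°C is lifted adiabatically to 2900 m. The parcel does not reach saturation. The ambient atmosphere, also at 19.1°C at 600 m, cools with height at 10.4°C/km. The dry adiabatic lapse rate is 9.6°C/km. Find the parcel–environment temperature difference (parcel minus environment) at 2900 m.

Parcel:
  Dry to 2900 m: -9.6 × 2.3 km = -22.08°C, so T = -2.98°C.
Environment:
  Environment to 2900 m: -10.4 × 2.3 km = -23.92°C, so T = -4.82°C.
T_parcel − T_env = -2.98 − (-4.82) = +1.84°C

+1.84°C (parcel warmer than environment)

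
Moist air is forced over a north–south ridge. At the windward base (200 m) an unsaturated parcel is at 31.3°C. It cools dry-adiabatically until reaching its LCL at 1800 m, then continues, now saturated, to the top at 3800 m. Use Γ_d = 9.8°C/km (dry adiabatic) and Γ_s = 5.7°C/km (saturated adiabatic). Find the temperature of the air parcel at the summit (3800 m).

4.22°C

200–1800 m, dry: Δz = 1.6 km ⇒ ΔT = -15.68°C; T = 15.62°C
1800–3800 m, saturated: Δz = 2 km ⇒ ΔT = -11.4°C; T = 4.22°C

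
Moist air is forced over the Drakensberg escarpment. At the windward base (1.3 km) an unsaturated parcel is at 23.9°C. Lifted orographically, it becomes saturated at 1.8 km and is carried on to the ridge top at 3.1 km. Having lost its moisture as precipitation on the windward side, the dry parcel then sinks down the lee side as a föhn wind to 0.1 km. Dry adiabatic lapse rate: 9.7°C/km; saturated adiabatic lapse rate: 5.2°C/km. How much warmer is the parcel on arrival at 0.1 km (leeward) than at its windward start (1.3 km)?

1300 → 1800 m (dry, 9.7°C/km): ΔT = -9.7 × 0.5 = -4.85°C → T = 19.05°C
1800 → 3100 m (saturated, 5.2°C/km): ΔT = -5.2 × 1.3 = -6.76°C → T = 12.29°C
3100 → 100 m (dry descent, 9.7°C/km): ΔT = +9.7 × 3 = +29.1°C → T = 41.39°C
Net change vs windward start: 41.39 − 23.9 = +17.49°C

+17.49°C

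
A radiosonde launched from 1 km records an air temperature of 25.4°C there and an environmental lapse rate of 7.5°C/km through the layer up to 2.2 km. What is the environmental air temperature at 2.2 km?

1000 → 2200 m (environmental, 7.5°C/km): ΔT = -7.5 × 1.2 = -9°C → T = 16.4°C

16.4°C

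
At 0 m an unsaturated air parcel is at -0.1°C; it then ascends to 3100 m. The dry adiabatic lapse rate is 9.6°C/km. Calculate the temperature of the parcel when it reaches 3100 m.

-29.86°C

From 0 m to 3100 m (dry adiabatic): cools by 9.6 × 3.1 = 29.76°C, giving -29.86°C.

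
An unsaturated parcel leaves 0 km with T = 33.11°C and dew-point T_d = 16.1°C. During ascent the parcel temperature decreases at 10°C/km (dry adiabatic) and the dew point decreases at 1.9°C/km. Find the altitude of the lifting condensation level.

T and T_d converge at 10 − 1.9 = 8.1°C per km
Height above start = (33.11 − 16.1) / 8.1 = 2.1 km
LCL altitude = 0 m + 2100 m = 2100 m

2.1 km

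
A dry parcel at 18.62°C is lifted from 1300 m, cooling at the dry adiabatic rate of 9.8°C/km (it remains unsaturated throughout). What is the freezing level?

Height above start = (18.62 − 0) / 9.8 = 1.9 km
Altitude = 1300 m + 1900 m = 3200 m

3200 m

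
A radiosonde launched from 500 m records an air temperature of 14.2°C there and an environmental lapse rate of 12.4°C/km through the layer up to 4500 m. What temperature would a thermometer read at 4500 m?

-35.4°C

Environmental to 4500 m: -12.4 × 4 km = -49.6°C, so T = -35.4°C.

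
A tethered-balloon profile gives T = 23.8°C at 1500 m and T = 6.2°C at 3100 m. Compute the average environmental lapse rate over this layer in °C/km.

Γ = −ΔT/Δz = (23.8 − 6.2) / (3100 − 1500) m
  = 17.6°C / 1.6 km = 11°C/km

11°C/km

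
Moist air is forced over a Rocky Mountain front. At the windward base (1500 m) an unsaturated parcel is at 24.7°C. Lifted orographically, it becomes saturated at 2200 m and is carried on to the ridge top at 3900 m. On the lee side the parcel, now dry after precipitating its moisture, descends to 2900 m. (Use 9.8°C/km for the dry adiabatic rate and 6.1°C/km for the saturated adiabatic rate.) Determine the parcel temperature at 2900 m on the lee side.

1500 → 2200 m (dry, 9.8°C/km): ΔT = -9.8 × 0.7 = -6.86°C → T = 17.84°C
2200 → 3900 m (saturated, 6.1°C/km): ΔT = -6.1 × 1.7 = -10.37°C → T = 7.47°C
3900 → 2900 m (dry descent, 9.8°C/km): ΔT = +9.8 × 1 = +9.8°C → T = 17.27°C

17.27°C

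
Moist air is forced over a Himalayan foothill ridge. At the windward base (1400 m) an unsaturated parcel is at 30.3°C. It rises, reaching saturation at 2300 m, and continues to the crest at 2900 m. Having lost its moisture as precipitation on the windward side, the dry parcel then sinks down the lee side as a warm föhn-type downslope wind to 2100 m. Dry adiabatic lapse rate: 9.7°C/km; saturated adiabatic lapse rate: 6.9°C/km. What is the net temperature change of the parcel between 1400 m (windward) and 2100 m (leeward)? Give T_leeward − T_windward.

Dry to 2300 m: -9.7 × 0.9 km = -8.73°C, so T = 21.57°C.
Saturated to 2900 m: -6.9 × 0.6 km = -4.14°C, so T = 17.43°C.
Dry descent to 2100 m: +9.7 × 0.8 km = +7.76°C, so T = 25.19°C.
Net change vs windward start: 25.19 − 30.3 = -5.11°C

-5.11°C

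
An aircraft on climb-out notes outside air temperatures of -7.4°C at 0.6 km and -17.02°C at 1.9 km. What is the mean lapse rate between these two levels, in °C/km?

7.4°C/km

Γ = −ΔT/Δz = (-7.4 − (-17.02)) / (1900 − 600) m
  = 9.62°C / 1.3 km = 7.4°C/km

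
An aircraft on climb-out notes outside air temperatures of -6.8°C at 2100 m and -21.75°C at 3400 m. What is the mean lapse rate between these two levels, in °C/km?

11.5°C/km

Γ = −ΔT/Δz = (-6.8 − (-21.75)) / (3400 − 2100) m
  = 14.95°C / 1.3 km = 11.5°C/km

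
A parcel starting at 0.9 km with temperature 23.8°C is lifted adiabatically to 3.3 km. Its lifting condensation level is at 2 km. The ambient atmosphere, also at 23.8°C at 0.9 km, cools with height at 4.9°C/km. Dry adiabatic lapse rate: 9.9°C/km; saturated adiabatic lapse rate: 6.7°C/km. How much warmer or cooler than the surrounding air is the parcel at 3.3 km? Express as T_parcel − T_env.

Parcel:
  900 → 2000 m (dry, 9.9°C/km): ΔT = -9.9 × 1.1 = -10.89°C → T = 12.91°C
  2000 → 3300 m (saturated, 6.7°C/km): ΔT = -6.7 × 1.3 = -8.71°C → T = 4.2°C
Environment:
  900 → 3300 m (environment, 4.9°C/km): ΔT = -4.9 × 2.4 = -11.76°C → T = 12.04°C
T_parcel − T_env = 4.2 − 12.04 = -7.84°C

-7.84°C (parcel cooler than environment)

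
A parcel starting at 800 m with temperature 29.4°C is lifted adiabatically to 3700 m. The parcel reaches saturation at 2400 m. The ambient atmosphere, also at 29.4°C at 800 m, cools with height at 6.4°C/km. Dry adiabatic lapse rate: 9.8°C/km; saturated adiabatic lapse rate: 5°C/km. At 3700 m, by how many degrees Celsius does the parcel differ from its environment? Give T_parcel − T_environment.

-3.62°C (parcel cooler than environment)

Parcel:
  800–2400 m, dry: Δz = 1.6 km ⇒ ΔT = -15.68°C; T = 13.72°C
  2400–3700 m, saturated: Δz = 1.3 km ⇒ ΔT = -6.5°C; T = 7.22°C
Environment:
  800–3700 m, environment: Δz = 2.9 km ⇒ ΔT = -18.56°C; T = 10.84°C
T_parcel − T_env = 7.22 − 10.84 = -3.62°C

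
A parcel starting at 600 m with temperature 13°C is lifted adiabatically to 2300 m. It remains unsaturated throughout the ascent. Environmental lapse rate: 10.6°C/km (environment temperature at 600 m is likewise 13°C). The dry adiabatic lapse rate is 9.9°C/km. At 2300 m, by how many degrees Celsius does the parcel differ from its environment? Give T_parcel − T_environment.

Parcel:
  600–2300 m, dry: Δz = 1.7 km ⇒ ΔT = -16.83°C; T = -3.83°C
Environment:
  600–2300 m, environment: Δz = 1.7 km ⇒ ΔT = -18.02°C; T = -5.02°C
T_parcel − T_env = -3.83 − (-5.02) = +1.19°C

+1.19°C (parcel warmer than environment)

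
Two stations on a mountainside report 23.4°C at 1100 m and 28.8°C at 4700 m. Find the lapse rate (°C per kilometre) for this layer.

-1.5°C/km

Γ = −ΔT/Δz = (23.4 − 28.8) / (4700 − 1100) m
  = -5.4°C / 3.6 km = -1.5°C/km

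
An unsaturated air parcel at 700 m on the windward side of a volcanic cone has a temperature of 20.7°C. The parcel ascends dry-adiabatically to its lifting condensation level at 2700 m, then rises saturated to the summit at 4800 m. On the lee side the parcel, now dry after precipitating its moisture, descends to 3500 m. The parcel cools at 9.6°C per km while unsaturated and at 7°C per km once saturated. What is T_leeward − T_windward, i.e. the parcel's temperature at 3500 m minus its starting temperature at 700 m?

700 → 2700 m (dry, 9.6°C/km): ΔT = -9.6 × 2 = -19.2°C → T = 1.5°C
2700 → 4800 m (saturated, 7°C/km): ΔT = -7 × 2.1 = -14.7°C → T = -13.2°C
4800 → 3500 m (dry descent, 9.6°C/km): ΔT = +9.6 × 1.3 = +12.48°C → T = -0.72°C
Net change vs windward start: -0.72 − 20.7 = -21.42°C

-21.42°C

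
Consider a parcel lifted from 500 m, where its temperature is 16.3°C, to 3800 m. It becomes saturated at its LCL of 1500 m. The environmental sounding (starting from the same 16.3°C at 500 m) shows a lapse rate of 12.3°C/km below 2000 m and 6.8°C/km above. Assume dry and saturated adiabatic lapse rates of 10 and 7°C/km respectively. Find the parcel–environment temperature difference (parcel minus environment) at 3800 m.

Parcel:
  500 → 1500 m (dry, 10°C/km): ΔT = -10 × 1 = -10°C → T = 6.3°C
  1500 → 3800 m (saturated, 7°C/km): ΔT = -7 × 2.3 = -16.1°C → T = -9.8°C
Environment:
  500 → 2000 m (environment, lower layer, 12.3°C/km): ΔT = -12.3 × 1.5 = -18.45°C → T = -2.15°C
  2000 → 3800 m (environment, upper layer, 6.8°C/km): ΔT = -6.8 × 1.8 = -12.24°C → T = -14.39°C
T_parcel − T_env = -9.8 − (-14.39) = +4.59°C

+4.59°C (parcel warmer than environment)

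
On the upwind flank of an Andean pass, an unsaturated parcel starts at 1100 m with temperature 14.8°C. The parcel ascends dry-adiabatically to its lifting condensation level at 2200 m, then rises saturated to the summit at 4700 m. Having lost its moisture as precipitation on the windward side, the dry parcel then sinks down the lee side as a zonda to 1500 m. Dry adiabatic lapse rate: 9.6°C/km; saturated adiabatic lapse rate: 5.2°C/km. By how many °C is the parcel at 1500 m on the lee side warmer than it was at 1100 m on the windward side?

From 1100 m to 2200 m (dry): cools by 9.6 × 1.1 = 10.56°C, giving 4.24°C.
From 2200 m to 4700 m (saturated): cools by 5.2 × 2.5 = 13°C, giving -8.76°C.
From 4700 m to 1500 m (dry descent): warms by 9.6 × 3.2 = 30.72°C, giving 21.96°C.
Net change vs windward start: 21.96 − 14.8 = +7.16°C

+7.16°C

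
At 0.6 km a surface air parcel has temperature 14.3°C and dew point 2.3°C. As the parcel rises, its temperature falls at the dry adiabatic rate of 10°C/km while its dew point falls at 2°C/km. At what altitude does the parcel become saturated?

2.1 km

T and T_d converge at 10 − 2 = 8°C per km
Height above start = (14.3 − 2.3) / 8 = 1.5 km
LCL altitude = 600 m + 1500 m = 2100 m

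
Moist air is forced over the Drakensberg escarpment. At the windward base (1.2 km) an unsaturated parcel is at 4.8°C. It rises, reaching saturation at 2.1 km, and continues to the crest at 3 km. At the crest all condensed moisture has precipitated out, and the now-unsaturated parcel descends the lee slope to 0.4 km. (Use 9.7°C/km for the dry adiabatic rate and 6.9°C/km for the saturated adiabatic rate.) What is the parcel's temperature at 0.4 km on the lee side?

1200–2100 m, dry: Δz = 0.9 km ⇒ ΔT = -8.73°C; T = -3.93°C
2100–3000 m, saturated: Δz = 0.9 km ⇒ ΔT = -6.21°C; T = -10.14°C
3000–400 m, dry descent: Δz = 2.6 km ⇒ ΔT = +25.22°C; T = 15.08°C

15.08°C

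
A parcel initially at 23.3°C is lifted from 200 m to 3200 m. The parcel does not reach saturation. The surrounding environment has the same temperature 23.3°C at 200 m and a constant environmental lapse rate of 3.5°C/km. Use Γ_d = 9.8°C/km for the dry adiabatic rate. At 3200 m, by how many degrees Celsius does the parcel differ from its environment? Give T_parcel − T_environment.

-18.9°C (parcel cooler than environment)

Parcel:
  200–3200 m, dry: Δz = 3 km ⇒ ΔT = -29.4°C; T = -6.1°C
Environment:
  200–3200 m, environment: Δz = 3 km ⇒ ΔT = -10.5°C; T = 12.8°C
T_parcel − T_env = -6.1 − 12.8 = -18.9°C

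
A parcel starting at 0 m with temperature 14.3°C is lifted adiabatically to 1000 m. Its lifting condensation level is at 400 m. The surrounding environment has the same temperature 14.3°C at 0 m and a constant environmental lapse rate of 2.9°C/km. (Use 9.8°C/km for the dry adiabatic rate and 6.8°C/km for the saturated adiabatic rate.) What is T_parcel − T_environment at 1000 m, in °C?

-5.1°C (parcel cooler than environment)

Parcel:
  Dry to 400 m: -9.8 × 0.4 km = -3.92°C, so T = 10.38°C.
  Saturated to 1000 m: -6.8 × 0.6 km = -4.08°C, so T = 6.3°C.
Environment:
  Environment to 1000 m: -2.9 × 1 km = -2.9°C, so T = 11.4°C.
T_parcel − T_env = 6.3 − 11.4 = -5.1°C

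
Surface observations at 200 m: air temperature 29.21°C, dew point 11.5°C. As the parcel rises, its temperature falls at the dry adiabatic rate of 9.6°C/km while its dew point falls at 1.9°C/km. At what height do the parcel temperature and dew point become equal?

T and T_d converge at 9.6 − 1.9 = 7.7°C per km
Height above start = (29.21 − 11.5) / 7.7 = 2.3 km
LCL altitude = 200 m + 2300 m = 2500 m

2500 m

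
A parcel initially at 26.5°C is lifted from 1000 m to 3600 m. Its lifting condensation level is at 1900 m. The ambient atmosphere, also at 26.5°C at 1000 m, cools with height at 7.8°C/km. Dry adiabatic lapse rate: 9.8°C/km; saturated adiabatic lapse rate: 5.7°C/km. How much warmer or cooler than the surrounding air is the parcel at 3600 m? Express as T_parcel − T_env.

+1.77°C (parcel warmer than environment)

Parcel:
  1000–1900 m, dry: Δz = 0.9 km ⇒ ΔT = -8.82°C; T = 17.68°C
  1900–3600 m, saturated: Δz = 1.7 km ⇒ ΔT = -9.69°C; T = 7.99°C
Environment:
  1000–3600 m, environment: Δz = 2.6 km ⇒ ΔT = -20.28°C; T = 6.22°C
T_parcel − T_env = 7.99 − 6.22 = +1.77°C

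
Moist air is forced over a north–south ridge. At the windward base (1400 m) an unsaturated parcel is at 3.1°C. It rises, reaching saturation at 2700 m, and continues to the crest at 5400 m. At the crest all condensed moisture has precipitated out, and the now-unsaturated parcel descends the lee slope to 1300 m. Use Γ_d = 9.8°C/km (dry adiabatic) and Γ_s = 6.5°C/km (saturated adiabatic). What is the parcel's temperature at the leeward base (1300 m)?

From 1400 m to 2700 m (dry): cools by 9.8 × 1.3 = 12.74°C, giving -9.64°C.
From 2700 m to 5400 m (saturated): cools by 6.5 × 2.7 = 17.55°C, giving -27.19°C.
From 5400 m to 1300 m (dry descent): warms by 9.8 × 4.1 = 40.18°C, giving 12.99°C.

12.99°C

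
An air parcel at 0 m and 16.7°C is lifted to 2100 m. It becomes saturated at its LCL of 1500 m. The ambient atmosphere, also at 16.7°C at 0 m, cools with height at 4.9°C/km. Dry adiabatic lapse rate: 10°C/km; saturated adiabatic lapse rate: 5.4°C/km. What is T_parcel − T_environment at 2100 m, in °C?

-7.95°C (parcel cooler than environment)

Parcel:
  0 → 1500 m (dry, 10°C/km): ΔT = -10 × 1.5 = -15°C → T = 1.7°C
  1500 → 2100 m (saturated, 5.4°C/km): ΔT = -5.4 × 0.6 = -3.24°C → T = -1.54°C
Environment:
  0 → 2100 m (environment, 4.9°C/km): ΔT = -4.9 × 2.1 = -10.29°C → T = 6.41°C
T_parcel − T_env = -1.54 − 6.41 = -7.95°C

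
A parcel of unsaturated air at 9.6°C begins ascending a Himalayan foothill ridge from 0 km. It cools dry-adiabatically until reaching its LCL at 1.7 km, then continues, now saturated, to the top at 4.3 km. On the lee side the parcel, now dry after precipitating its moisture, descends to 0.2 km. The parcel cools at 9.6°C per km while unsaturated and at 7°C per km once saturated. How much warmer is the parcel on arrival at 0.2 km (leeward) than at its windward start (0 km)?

+4.84°C

0 → 1700 m (dry, 9.6°C/km): ΔT = -9.6 × 1.7 = -16.32°C → T = -6.72°C
1700 → 4300 m (saturated, 7°C/km): ΔT = -7 × 2.6 = -18.2°C → T = -24.92°C
4300 → 200 m (dry descent, 9.6°C/km): ΔT = +9.6 × 4.1 = +39.36°C → T = 14.44°C
Net change vs windward start: 14.44 − 9.6 = +4.84°C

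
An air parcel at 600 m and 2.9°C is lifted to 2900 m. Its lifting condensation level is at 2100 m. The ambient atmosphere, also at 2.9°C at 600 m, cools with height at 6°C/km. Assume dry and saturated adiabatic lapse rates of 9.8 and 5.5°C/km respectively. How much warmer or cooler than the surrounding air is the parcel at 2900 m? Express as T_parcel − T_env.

-5.3°C (parcel cooler than environment)

Parcel:
  From 600 m to 2100 m (dry): cools by 9.8 × 1.5 = 14.7°C, giving -11.8°C.
  From 2100 m to 2900 m (saturated): cools by 5.5 × 0.8 = 4.4°C, giving -16.2°C.
Environment:
  From 600 m to 2900 m (environment): cools by 6 × 2.3 = 13.8°C, giving -10.9°C.
T_parcel − T_env = -16.2 − (-10.9) = -5.3°C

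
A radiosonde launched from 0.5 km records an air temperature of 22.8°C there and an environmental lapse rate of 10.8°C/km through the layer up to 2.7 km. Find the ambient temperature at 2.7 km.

Environmental to 2700 m: -10.8 × 2.2 km = -23.76°C, so T = -0.96°C.

-0.96°C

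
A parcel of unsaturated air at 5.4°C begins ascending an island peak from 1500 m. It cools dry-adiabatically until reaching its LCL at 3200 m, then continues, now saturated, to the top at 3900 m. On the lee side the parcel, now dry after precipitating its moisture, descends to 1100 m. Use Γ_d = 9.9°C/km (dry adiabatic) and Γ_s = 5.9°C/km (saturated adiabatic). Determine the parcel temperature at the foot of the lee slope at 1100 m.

12.16°C

1500–3200 m, dry: Δz = 1.7 km ⇒ ΔT = -16.83°C; T = -11.43°C
3200–3900 m, saturated: Δz = 0.7 km ⇒ ΔT = -4.13°C; T = -15.56°C
3900–1100 m, dry descent: Δz = 2.8 km ⇒ ΔT = +27.72°C; T = 12.16°C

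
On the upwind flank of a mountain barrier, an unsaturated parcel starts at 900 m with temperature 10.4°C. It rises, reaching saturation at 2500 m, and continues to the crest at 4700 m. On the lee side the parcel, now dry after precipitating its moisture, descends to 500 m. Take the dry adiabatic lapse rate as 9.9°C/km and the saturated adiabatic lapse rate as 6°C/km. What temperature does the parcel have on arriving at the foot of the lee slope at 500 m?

900–2500 m, dry: Δz = 1.6 km ⇒ ΔT = -15.84°C; T = -5.44°C
2500–4700 m, saturated: Δz = 2.2 km ⇒ ΔT = -13.2°C; T = -18.64°C
4700–500 m, dry descent: Δz = 4.2 km ⇒ ΔT = +41.58°C; T = 22.94°C

22.94°C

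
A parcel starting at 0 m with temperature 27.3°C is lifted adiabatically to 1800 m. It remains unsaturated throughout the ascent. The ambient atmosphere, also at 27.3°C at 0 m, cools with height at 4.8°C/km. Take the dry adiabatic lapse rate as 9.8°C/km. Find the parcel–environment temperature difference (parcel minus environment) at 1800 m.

-9°C (parcel cooler than environment)

Parcel:
  From 0 m to 1800 m (dry): cools by 9.8 × 1.8 = 17.64°C, giving 9.66°C.
Environment:
  From 0 m to 1800 m (environment): cools by 4.8 × 1.8 = 8.64°C, giving 18.66°C.
T_parcel − T_env = 9.66 − 18.66 = -9°C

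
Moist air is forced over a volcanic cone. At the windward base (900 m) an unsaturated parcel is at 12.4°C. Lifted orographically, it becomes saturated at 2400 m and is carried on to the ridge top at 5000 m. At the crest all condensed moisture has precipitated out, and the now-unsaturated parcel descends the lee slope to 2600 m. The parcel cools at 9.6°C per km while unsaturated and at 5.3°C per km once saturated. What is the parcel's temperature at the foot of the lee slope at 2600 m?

900 → 2400 m (dry, 9.6°C/km): ΔT = -9.6 × 1.5 = -14.4°C → T = -2°C
2400 → 5000 m (saturated, 5.3°C/km): ΔT = -5.3 × 2.6 = -13.78°C → T = -15.78°C
5000 → 2600 m (dry descent, 9.6°C/km): ΔT = +9.6 × 2.4 = +23.04°C → T = 7.26°C

7.26°C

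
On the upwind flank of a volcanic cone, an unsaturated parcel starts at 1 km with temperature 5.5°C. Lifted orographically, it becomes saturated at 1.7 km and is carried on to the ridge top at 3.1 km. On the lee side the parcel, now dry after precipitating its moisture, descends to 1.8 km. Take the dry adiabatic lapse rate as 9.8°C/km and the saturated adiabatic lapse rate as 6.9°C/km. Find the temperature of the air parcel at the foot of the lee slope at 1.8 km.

1000 → 1700 m (dry, 9.8°C/km): ΔT = -9.8 × 0.7 = -6.86°C → T = -1.36°C
1700 → 3100 m (saturated, 6.9°C/km): ΔT = -6.9 × 1.4 = -9.66°C → T = -11.02°C
3100 → 1800 m (dry descent, 9.8°C/km): ΔT = +9.8 × 1.3 = +12.74°C → T = 1.72°C

1.72°C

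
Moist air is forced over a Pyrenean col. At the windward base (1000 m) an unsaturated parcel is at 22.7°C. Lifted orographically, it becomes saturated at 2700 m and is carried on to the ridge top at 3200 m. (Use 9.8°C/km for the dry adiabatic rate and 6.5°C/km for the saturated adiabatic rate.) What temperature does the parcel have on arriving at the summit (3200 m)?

1000–2700 m, dry: Δz = 1.7 km ⇒ ΔT = -16.66°C; T = 6.04°C
2700–3200 m, saturated: Δz = 0.5 km ⇒ ΔT = -3.25°C; T = 2.79°C

2.79°C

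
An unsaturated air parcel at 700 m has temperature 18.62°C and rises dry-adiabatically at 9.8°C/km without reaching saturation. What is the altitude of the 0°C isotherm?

2600 m

Height above start = (18.62 − 0) / 9.8 = 1.9 km
Altitude = 700 m + 1900 m = 2600 m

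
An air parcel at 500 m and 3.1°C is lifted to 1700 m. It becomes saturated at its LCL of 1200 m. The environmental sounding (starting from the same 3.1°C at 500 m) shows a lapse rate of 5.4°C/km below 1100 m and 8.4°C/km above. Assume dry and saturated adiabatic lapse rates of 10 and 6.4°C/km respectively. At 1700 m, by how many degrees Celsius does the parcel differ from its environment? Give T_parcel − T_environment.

-1.92°C (parcel cooler than environment)

Parcel:
  From 500 m to 1200 m (dry): cools by 10 × 0.7 = 7°C, giving -3.9°C.
  From 1200 m to 1700 m (saturated): cools by 6.4 × 0.5 = 3.2°C, giving -7.1°C.
Environment:
  From 500 m to 1100 m (environment, lower layer): cools by 5.4 × 0.6 = 3.24°C, giving -0.14°C.
  From 1100 m to 1700 m (environment, upper layer): cools by 8.4 × 0.6 = 5.04°C, giving -5.18°C.
T_parcel − T_env = -7.1 − (-5.18) = -1.92°C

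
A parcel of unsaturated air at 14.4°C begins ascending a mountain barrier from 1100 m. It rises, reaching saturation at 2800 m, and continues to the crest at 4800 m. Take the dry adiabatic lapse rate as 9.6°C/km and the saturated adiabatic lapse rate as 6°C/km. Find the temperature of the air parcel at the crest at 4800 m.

-13.92°C

1100–2800 m, dry: Δz = 1.7 km ⇒ ΔT = -16.32°C; T = -1.92°C
2800–4800 m, saturated: Δz = 2 km ⇒ ΔT = -12°C; T = -13.92°C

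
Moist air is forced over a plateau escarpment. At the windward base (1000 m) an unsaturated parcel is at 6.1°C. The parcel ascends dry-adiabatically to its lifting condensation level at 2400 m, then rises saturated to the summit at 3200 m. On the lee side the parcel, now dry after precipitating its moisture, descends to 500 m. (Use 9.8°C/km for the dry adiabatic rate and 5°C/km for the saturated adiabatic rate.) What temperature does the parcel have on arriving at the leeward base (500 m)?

14.84°C

Dry to 2400 m: -9.8 × 1.4 km = -13.72°C, so T = -7.62°C.
Saturated to 3200 m: -5 × 0.8 km = -4°C, so T = -11.62°C.
Dry descent to 500 m: +9.8 × 2.7 km = +26.46°C, so T = 14.84°C.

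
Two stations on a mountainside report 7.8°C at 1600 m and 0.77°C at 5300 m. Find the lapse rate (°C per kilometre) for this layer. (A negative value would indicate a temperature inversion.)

1.9°C/km

Γ = −ΔT/Δz = (7.8 − 0.77) / (5300 − 1600) m
  = 7.03°C / 3.7 km = 1.9°C/km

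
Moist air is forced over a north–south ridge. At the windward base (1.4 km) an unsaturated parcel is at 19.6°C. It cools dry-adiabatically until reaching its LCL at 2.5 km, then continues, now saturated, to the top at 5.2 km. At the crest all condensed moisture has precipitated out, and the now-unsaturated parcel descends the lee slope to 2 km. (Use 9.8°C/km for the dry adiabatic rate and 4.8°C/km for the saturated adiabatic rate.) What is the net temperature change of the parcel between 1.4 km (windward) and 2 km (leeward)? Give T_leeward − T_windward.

Dry to 2500 m: -9.8 × 1.1 km = -10.78°C, so T = 8.82°C.
Saturated to 5200 m: -4.8 × 2.7 km = -12.96°C, so T = -4.14°C.
Dry descent to 2000 m: +9.8 × 3.2 km = +31.36°C, so T = 27.22°C.
Net change vs windward start: 27.22 − 19.6 = +7.62°C

+7.62°C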